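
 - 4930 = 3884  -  8814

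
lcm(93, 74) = 6882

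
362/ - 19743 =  - 362/19743 = -0.02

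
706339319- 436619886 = 269719433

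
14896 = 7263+7633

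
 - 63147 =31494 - 94641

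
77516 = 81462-3946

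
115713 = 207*559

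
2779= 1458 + 1321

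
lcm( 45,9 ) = 45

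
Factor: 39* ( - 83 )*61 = -3^1 *13^1*61^1*83^1 = -197457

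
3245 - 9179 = -5934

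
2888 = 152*19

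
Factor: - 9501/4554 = - 2^(-1)*3^( - 1)*11^( - 1) * 23^ ( - 1 )* 3167^1   =  - 3167/1518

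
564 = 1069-505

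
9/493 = 9/493 = 0.02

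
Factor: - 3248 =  - 2^4*7^1 *29^1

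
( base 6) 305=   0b1110001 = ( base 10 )113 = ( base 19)5I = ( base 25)4d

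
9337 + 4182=13519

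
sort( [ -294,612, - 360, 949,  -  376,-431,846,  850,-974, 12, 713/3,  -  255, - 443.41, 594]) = [  -  974,- 443.41, - 431,  -  376,-360, - 294,-255, 12, 713/3,  594, 612, 846, 850,949] 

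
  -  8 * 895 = -7160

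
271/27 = 271/27 = 10.04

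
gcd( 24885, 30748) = 1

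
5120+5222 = 10342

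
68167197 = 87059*783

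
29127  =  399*73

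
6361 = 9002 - 2641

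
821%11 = 7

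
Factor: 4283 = 4283^1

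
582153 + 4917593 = 5499746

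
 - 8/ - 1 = 8/1  =  8.00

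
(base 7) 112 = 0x3a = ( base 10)58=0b111010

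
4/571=4/571 = 0.01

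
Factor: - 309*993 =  - 306837 = - 3^2*103^1*331^1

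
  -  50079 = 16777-66856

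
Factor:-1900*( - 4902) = 9313800  =  2^3*3^1*5^2*19^2*43^1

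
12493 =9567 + 2926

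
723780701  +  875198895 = 1598979596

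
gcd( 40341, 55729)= 1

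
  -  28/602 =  - 1 + 41/43 = - 0.05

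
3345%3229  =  116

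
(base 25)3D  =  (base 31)2Q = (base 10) 88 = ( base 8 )130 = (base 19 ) 4c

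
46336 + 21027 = 67363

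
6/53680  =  3/26840 = 0.00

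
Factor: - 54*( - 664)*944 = 33848064 = 2^8*3^3*59^1*83^1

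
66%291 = 66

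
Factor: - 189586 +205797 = 16211=13^1 * 29^1*43^1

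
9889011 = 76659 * 129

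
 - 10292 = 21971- 32263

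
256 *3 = 768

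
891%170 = 41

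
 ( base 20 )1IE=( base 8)1406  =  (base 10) 774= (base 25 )15O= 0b1100000110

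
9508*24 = 228192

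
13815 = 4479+9336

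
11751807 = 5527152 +6224655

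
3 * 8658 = 25974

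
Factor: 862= 2^1 * 431^1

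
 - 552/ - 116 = 138/29 = 4.76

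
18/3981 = 6/1327  =  0.00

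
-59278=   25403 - 84681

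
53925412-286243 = 53639169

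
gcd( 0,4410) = 4410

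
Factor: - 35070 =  - 2^1*3^1*5^1  *  7^1*167^1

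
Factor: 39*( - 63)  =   - 2457 = - 3^3* 7^1*13^1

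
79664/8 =9958 = 9958.00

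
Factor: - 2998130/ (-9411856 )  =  2^( - 3)*5^1*47^1*6379^1 * 588241^( - 1 )=1499065/4705928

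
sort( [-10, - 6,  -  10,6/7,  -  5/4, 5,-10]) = [-10, - 10, - 10, - 6, - 5/4, 6/7, 5]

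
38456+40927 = 79383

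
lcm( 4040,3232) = 16160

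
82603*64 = 5286592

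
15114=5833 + 9281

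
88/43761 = 88/43761 = 0.00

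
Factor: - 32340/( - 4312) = 2^ (-1)*3^1*5^1 = 15/2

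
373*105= 39165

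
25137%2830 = 2497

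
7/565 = 7/565  =  0.01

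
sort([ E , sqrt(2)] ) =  [ sqrt( 2),E]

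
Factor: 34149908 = 2^2*13^1*59^1*11131^1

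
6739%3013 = 713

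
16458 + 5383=21841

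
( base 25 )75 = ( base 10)180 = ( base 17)AA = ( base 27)6i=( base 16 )b4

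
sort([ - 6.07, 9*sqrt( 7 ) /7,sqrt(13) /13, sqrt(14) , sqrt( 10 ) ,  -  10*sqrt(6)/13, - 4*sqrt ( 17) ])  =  [ - 4 * sqrt(17),-6.07, - 10* sqrt(6 ) /13,sqrt( 13)/13,sqrt (10),9*sqrt(7)/7 , sqrt(14 )]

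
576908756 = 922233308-345324552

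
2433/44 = 55+13/44 =55.30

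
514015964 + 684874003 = 1198889967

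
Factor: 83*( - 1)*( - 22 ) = 1826  =  2^1 * 11^1*83^1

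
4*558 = 2232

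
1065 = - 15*(- 71 ) 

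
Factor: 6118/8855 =38/55 = 2^1 * 5^(-1)*11^ ( - 1 )*19^1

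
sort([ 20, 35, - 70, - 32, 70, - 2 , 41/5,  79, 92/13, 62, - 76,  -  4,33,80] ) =[ - 76, -70, - 32,  -  4 , -2,  92/13, 41/5,  20, 33, 35,  62, 70,79,80]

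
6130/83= 73 + 71/83 = 73.86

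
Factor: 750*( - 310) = -2^2*3^1*5^4 * 31^1 = - 232500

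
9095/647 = 9095/647 = 14.06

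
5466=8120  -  2654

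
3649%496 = 177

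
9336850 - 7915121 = 1421729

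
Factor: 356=2^2*89^1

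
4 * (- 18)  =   - 72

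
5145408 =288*17866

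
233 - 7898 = -7665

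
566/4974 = 283/2487=0.11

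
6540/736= 8 + 163/184=8.89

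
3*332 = 996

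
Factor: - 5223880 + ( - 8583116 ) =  - 13806996 = -2^2*3^1*7^1*19^1*41^1 *211^1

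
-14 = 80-94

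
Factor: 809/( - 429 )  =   - 3^( - 1 )*11^( - 1)*13^( - 1 )*809^1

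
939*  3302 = 3100578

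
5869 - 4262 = 1607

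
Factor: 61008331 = 61008331^1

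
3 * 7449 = 22347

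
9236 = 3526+5710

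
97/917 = 97/917 = 0.11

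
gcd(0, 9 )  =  9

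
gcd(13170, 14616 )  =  6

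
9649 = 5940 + 3709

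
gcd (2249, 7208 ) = 1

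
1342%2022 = 1342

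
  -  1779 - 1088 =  - 2867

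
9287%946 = 773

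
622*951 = 591522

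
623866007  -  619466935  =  4399072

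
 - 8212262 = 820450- 9032712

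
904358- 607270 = 297088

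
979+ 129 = 1108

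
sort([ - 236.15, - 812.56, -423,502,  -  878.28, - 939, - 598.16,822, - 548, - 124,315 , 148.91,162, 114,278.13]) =[ - 939, - 878.28, - 812.56, - 598.16,  -  548, - 423, - 236.15, - 124,114,  148.91,162,278.13,315,502,822] 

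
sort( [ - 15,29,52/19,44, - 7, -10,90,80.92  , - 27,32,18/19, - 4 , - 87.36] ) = [-87.36 , - 27,-15, - 10, - 7, - 4, 18/19, 52/19,  29,32,44,80.92,90]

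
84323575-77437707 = 6885868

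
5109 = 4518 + 591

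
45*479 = 21555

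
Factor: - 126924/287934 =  - 2^1*7^1 *37^( - 1 )*1297^( - 1 ) * 1511^1 = - 21154/47989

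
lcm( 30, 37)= 1110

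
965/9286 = 965/9286=0.10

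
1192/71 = 1192/71  =  16.79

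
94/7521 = 94/7521 = 0.01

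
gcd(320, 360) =40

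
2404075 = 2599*925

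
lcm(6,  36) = 36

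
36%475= 36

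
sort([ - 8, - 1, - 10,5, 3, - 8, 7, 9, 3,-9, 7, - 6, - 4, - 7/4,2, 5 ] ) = [ - 10, - 9,-8, - 8, - 6, - 4, - 7/4, - 1, 2,3, 3, 5, 5, 7 , 7,9]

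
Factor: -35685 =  - 3^2*5^1*13^1*61^1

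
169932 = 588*289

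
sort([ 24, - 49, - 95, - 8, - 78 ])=[ - 95, - 78, - 49, - 8, 24]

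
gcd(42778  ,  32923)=73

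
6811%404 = 347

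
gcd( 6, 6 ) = 6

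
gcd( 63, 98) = 7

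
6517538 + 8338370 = 14855908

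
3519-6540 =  - 3021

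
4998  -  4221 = 777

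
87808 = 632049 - 544241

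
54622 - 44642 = 9980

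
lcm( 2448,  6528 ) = 19584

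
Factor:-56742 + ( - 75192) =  - 131934 = - 2^1 * 3^1*11^1*1999^1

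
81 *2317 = 187677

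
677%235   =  207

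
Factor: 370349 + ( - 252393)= 2^2 *37^1  *  797^1=117956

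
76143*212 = 16142316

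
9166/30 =4583/15  =  305.53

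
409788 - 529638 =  - 119850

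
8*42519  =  340152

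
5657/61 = 92 + 45/61=92.74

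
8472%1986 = 528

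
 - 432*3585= -1548720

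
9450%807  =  573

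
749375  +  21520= 770895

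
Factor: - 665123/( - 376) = 2^( - 3) *47^(-1)*665123^1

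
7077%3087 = 903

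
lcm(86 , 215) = 430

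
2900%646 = 316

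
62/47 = 62/47 = 1.32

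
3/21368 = 3/21368 = 0.00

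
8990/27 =332 + 26/27= 332.96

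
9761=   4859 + 4902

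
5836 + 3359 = 9195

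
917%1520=917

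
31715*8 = 253720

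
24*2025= 48600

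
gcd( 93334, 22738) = 2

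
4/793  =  4/793=0.01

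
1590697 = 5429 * 293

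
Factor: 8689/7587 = 3^( - 3)*281^( - 1)*8689^1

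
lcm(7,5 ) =35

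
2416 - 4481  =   - 2065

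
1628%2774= 1628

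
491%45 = 41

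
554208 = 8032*69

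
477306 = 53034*9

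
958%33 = 1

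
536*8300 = 4448800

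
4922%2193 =536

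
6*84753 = 508518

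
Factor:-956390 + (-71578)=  - 2^7*3^1*2677^1= - 1027968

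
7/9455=7/9455 = 0.00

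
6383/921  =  6383/921 = 6.93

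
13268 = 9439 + 3829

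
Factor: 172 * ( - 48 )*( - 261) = 2^6*3^3* 29^1*43^1 = 2154816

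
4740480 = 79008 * 60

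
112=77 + 35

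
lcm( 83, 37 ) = 3071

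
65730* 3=197190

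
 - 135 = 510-645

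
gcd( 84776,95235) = 1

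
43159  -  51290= - 8131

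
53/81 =53/81 = 0.65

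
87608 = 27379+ 60229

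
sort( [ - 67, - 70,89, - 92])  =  [ - 92, - 70, - 67,89 ]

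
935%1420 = 935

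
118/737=118/737  =  0.16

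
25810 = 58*445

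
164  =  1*164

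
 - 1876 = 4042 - 5918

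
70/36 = 1 + 17/18 = 1.94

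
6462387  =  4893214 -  - 1569173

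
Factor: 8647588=2^2*2161897^1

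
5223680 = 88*59360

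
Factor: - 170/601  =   - 2^1*5^1* 17^1*601^(-1 ) 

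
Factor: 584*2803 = 2^3*73^1*2803^1 = 1636952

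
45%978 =45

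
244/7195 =244/7195= 0.03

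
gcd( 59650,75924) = 2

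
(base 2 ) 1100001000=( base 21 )1fk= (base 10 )776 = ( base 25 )161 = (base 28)RK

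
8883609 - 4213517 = 4670092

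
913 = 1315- 402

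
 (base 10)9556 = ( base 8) 22524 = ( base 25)f76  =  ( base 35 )7S1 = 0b10010101010100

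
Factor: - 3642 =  - 2^1*3^1*607^1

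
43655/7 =6236 + 3/7 = 6236.43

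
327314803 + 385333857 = 712648660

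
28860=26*1110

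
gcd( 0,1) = 1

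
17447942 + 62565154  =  80013096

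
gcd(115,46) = 23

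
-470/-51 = 470/51 = 9.22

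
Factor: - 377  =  -13^1*29^1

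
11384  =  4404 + 6980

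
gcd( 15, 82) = 1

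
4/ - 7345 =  - 1 + 7341/7345 = -0.00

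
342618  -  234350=108268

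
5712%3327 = 2385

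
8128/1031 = 7 + 911/1031=   7.88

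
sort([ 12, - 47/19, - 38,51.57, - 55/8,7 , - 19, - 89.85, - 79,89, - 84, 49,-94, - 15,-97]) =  [ - 97, - 94, - 89.85, - 84, - 79,- 38, - 19 , - 15, - 55/8,  -  47/19, 7,12,49,51.57, 89] 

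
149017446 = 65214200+83803246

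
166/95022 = 83/47511 = 0.00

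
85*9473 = 805205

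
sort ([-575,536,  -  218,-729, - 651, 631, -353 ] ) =[ - 729,  -  651, - 575, - 353 ,-218, 536, 631]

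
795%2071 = 795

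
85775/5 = 17155 = 17155.00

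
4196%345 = 56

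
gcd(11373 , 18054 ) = 51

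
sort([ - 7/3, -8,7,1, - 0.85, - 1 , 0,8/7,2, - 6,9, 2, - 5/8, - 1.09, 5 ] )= [ - 8, - 6,- 7/3,-1.09, - 1, - 0.85,-5/8,0,1,8/7,2,2, 5,7,9]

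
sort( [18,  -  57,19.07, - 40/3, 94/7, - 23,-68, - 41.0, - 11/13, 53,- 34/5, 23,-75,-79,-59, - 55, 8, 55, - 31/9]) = [-79, - 75,-68, - 59,-57, - 55, -41.0,-23, - 40/3, - 34/5, - 31/9,-11/13, 8, 94/7,  18, 19.07, 23,53,55 ] 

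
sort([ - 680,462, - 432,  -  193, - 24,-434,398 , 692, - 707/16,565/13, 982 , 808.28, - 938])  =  [ -938, - 680, - 434, -432, - 193, -707/16,-24, 565/13,398 , 462,692,  808.28, 982 ]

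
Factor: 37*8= 296 = 2^3* 37^1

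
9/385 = 9/385 =0.02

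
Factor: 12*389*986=2^3*3^1 * 17^1*29^1*389^1=4602648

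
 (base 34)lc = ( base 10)726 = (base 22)1B0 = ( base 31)nd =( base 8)1326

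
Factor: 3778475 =5^2*359^1*421^1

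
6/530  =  3/265  =  0.01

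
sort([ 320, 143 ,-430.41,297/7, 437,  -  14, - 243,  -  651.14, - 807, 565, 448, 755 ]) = [ - 807, - 651.14,  -  430.41, - 243, -14,297/7, 143,320,437 , 448, 565, 755 ] 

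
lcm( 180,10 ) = 180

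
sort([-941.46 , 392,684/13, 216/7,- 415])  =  [ - 941.46,  -  415, 216/7, 684/13,392]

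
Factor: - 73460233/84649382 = - 2^( - 1 ) * 7^1*11^1*41^1*491^( - 1 )*23269^1*86201^(  -  1 )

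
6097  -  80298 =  - 74201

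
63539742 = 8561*7422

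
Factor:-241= - 241^1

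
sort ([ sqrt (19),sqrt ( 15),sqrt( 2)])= [sqrt( 2),sqrt ( 15),sqrt( 19 ) ] 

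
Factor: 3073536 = 2^9*3^2*23^1 * 29^1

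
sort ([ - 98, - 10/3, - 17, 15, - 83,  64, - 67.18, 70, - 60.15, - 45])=[ - 98,-83, - 67.18, - 60.15,  -  45,-17,-10/3,15,64, 70]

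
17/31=17/31 = 0.55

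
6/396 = 1/66 = 0.02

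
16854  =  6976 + 9878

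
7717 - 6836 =881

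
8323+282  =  8605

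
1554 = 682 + 872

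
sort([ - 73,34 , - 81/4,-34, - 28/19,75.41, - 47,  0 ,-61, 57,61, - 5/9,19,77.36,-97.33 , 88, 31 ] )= [-97.33, - 73, - 61, - 47, - 34 ,-81/4, - 28/19, - 5/9,0, 19, 31,34,57,61,75.41, 77.36,88 ] 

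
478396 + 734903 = 1213299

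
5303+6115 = 11418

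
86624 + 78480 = 165104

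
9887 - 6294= 3593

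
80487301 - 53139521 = 27347780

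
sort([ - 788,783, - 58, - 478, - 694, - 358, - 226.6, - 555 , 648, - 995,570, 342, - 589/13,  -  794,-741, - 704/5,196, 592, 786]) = [ - 995, - 794, -788, - 741, - 694, - 555,-478,  -  358 , - 226.6, - 704/5, - 58,-589/13, 196, 342, 570 , 592, 648, 783 , 786 ] 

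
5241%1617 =390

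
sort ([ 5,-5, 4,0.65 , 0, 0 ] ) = [  -  5,  0,  0,0.65, 4,5]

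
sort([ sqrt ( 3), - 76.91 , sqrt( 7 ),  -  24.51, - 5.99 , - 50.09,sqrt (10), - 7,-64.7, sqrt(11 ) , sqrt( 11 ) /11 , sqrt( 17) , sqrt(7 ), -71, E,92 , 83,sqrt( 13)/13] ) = [  -  76.91 , - 71, - 64.7,-50.09, - 24.51,  -  7, - 5.99, sqrt( 13)/13,sqrt( 11 )/11, sqrt( 3), sqrt( 7 ), sqrt( 7)  ,  E, sqrt( 10 ),sqrt( 11), sqrt( 17), 83, 92] 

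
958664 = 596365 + 362299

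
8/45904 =1/5738  =  0.00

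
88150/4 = 44075/2 = 22037.50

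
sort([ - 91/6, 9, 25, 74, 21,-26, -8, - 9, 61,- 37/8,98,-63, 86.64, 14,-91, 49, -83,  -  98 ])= [ - 98, - 91,-83,-63, - 26,-91/6, - 9,-8,- 37/8,9, 14 , 21, 25, 49, 61,74, 86.64, 98 ] 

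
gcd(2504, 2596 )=4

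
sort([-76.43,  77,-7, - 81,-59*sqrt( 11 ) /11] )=[  -  81, - 76.43, - 59*sqrt( 11)/11,-7, 77]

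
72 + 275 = 347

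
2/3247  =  2/3247=0.00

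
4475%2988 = 1487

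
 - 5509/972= - 6 + 323/972 = -5.67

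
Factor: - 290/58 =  - 5 = - 5^1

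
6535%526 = 223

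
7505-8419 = - 914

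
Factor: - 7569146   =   - 2^1*13^1 *31^1*9391^1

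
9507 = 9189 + 318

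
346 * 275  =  95150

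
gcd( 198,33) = 33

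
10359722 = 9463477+896245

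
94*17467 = 1641898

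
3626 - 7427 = - 3801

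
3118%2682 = 436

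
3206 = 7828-4622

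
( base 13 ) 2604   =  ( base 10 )5412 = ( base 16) 1524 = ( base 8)12444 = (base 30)60C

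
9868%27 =13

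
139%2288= 139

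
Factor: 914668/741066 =2^1*3^(- 1)*17^1*29^(  -  1)*4259^( - 1 )*13451^1=457334/370533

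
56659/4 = 14164 + 3/4 = 14164.75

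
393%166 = 61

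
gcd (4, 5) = 1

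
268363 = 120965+147398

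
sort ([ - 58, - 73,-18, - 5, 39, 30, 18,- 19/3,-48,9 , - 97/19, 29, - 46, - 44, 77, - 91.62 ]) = [ - 91.62,  -  73, - 58, - 48,-46, - 44,  -  18,- 19/3,- 97/19, - 5,9, 18,29, 30, 39, 77]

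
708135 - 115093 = 593042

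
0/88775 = 0=0.00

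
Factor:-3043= - 17^1 * 179^1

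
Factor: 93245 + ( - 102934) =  - 9689 = -9689^1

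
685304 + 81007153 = 81692457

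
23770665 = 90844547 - 67073882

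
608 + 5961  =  6569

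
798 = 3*266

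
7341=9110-1769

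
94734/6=15789 = 15789.00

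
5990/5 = 1198 = 1198.00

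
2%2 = 0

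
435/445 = 87/89 = 0.98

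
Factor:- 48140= - 2^2*5^1*29^1*83^1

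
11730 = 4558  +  7172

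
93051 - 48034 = 45017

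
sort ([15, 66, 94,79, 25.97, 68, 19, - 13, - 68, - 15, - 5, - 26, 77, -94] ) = [ - 94,-68, - 26, - 15, - 13, - 5,15,  19,25.97,66,68,77,79,94] 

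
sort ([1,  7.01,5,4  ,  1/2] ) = [ 1/2,1, 4, 5, 7.01]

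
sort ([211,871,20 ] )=[ 20,211,871] 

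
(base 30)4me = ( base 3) 12212022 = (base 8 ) 10262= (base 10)4274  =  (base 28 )5CI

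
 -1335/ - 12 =111 + 1/4 = 111.25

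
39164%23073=16091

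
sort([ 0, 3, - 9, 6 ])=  [ - 9,0, 3,6]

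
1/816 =1/816 = 0.00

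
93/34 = 93/34 = 2.74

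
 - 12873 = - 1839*7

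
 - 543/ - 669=181/223 = 0.81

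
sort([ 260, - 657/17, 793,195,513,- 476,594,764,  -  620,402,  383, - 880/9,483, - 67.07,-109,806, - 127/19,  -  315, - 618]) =[ - 620, -618, - 476, - 315,  -  109,-880/9, - 67.07,  -  657/17, - 127/19,195 , 260 , 383,402, 483,513,594 , 764,793, 806]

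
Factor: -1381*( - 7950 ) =2^1 *3^1 * 5^2*53^1 * 1381^1 = 10978950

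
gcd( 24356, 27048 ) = 4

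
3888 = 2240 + 1648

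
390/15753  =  130/5251=0.02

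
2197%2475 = 2197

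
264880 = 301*880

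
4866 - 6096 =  - 1230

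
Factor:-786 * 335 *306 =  - 2^2*3^3*5^1*17^1 * 67^1 * 131^1 = -80572860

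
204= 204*1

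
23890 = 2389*10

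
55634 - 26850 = 28784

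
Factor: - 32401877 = - 32401877^1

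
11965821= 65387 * 183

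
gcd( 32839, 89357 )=1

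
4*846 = 3384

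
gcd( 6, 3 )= 3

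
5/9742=5/9742 = 0.00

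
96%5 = 1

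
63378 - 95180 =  - 31802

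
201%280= 201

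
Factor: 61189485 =3^1 * 5^1*7^4*1699^1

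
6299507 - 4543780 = 1755727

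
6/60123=2/20041 = 0.00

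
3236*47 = 152092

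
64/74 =32/37  =  0.86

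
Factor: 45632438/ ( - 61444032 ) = -2^( - 5)*3^ ( - 1)*13^ ( - 1)*103^( - 1)*239^( - 1)*467^1 * 48857^1 =- 22816219/30722016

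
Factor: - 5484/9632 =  - 2^(-3)*3^1*7^( - 1)*43^( - 1)*457^1 = - 1371/2408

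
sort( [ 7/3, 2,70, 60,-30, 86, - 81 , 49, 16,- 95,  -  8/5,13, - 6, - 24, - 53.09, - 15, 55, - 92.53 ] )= [ - 95, - 92.53, - 81, - 53.09 , - 30, - 24,-15,-6, - 8/5,2, 7/3, 13, 16, 49,55,60, 70, 86] 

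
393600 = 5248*75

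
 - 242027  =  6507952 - 6749979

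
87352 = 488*179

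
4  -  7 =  - 3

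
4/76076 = 1/19019 = 0.00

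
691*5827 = 4026457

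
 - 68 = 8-76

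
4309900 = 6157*700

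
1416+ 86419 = 87835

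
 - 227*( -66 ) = 14982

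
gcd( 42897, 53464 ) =1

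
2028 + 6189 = 8217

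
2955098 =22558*131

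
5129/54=94  +  53/54 = 94.98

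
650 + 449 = 1099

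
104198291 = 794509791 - 690311500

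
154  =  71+83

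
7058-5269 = 1789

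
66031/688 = 66031/688=95.98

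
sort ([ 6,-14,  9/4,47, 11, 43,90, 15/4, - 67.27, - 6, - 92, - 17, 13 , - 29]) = [ - 92, - 67.27, - 29,-17 , - 14 , - 6,9/4, 15/4,6, 11, 13, 43, 47,90]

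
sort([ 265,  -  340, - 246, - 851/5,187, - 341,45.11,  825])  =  [ - 341, - 340, - 246, - 851/5,45.11,187, 265,825]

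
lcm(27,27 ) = 27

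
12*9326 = 111912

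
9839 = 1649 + 8190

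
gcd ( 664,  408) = 8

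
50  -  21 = 29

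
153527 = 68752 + 84775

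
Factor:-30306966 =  - 2^1*3^1 *157^1*32173^1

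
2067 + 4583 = 6650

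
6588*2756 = 18156528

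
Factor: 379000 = 2^3*5^3*379^1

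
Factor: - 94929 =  - 3^1*31643^1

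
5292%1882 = 1528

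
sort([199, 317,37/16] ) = [ 37/16,199  ,  317 ]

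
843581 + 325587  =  1169168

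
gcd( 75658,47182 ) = 2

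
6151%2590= 971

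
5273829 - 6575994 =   -  1302165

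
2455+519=2974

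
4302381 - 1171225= 3131156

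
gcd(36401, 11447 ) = 1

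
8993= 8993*1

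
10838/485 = 10838/485 = 22.35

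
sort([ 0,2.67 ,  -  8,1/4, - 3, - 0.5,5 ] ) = [ - 8, - 3, - 0.5, 0,1/4, 2.67, 5 ] 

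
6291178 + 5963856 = 12255034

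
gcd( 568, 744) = 8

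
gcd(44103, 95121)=3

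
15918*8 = 127344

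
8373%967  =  637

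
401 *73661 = 29538061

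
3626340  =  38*95430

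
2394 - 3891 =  - 1497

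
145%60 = 25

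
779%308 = 163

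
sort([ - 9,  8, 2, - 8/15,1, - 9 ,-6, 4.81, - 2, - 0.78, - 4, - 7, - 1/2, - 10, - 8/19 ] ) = [ - 10, - 9, - 9, - 7,  -  6, - 4, - 2, - 0.78, - 8/15, - 1/2, - 8/19,  1,2 , 4.81,8] 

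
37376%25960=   11416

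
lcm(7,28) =28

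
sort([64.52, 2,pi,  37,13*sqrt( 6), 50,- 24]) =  [ - 24,  2,  pi, 13*sqrt(6 ),37,  50,64.52] 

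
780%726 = 54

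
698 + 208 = 906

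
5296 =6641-1345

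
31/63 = 31/63  =  0.49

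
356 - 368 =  - 12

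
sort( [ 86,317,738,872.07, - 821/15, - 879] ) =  [ - 879, - 821/15, 86,317,738,872.07]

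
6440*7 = 45080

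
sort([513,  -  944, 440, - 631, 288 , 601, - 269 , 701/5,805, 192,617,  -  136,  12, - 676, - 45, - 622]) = [-944, - 676,  -  631,-622,-269, - 136, - 45, 12,701/5,192, 288,440,513, 601, 617, 805] 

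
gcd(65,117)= 13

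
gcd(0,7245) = 7245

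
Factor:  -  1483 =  - 1483^1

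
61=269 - 208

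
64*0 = 0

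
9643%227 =109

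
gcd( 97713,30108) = 3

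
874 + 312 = 1186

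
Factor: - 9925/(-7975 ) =397/319= 11^(-1)*29^ ( - 1)*397^1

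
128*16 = 2048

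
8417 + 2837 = 11254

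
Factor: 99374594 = 2^1 * 11^1*137^1*32971^1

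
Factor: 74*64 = 2^7*37^1 = 4736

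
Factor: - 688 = - 2^4*43^1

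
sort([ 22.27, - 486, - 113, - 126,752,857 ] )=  [ - 486, - 126, - 113,22.27,752 , 857] 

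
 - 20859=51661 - 72520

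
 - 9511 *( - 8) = 76088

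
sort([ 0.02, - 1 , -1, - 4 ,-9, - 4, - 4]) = [-9, - 4, -4, - 4, - 1, - 1, 0.02]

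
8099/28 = 289+1/4 =289.25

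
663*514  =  340782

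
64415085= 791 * 81435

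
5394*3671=19801374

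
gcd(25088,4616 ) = 8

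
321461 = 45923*7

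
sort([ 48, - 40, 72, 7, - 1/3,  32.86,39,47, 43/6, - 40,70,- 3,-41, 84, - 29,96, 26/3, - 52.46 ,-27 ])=[ - 52.46, - 41, - 40, - 40, - 29,-27,-3, - 1/3,7,43/6, 26/3, 32.86 , 39, 47, 48  ,  70,72 , 84, 96 ]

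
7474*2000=14948000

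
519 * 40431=20983689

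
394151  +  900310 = 1294461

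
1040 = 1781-741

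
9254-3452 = 5802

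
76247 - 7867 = 68380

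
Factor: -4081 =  - 7^1 *11^1*53^1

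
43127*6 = 258762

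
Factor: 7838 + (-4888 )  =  2^1* 5^2*59^1 = 2950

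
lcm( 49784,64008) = 448056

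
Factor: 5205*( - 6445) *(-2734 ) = 91715379150 = 2^1*3^1*5^2*347^1 * 1289^1*1367^1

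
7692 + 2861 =10553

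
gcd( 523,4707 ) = 523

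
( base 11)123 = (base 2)10010010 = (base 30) 4Q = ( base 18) 82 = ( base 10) 146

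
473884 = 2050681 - 1576797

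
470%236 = 234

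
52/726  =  26/363  =  0.07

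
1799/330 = 5+149/330=   5.45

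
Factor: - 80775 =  - 3^2*5^2*359^1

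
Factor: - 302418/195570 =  - 317/205= - 5^( - 1) * 41^(  -  1) * 317^1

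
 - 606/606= -1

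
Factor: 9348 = 2^2*3^1* 19^1*41^1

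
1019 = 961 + 58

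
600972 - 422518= 178454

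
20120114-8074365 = 12045749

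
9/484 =9/484 = 0.02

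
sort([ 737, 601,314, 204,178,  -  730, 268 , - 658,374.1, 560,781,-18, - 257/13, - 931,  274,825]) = [-931, - 730,-658,  -  257/13,-18, 178, 204,  268,274, 314, 374.1 , 560, 601, 737, 781, 825]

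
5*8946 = 44730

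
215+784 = 999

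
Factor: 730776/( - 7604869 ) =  - 2^3*3^1*37^( - 1) * 30449^1  *  205537^(-1)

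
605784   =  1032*587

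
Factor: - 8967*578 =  - 5182926= - 2^1*3^1*7^2  *17^2*61^1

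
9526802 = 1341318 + 8185484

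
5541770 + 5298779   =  10840549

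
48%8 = 0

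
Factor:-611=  - 13^1 *47^1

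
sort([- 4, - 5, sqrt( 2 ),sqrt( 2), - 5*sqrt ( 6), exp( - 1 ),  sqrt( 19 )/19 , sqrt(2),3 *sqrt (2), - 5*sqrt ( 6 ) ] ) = [ - 5*sqrt( 6), - 5*sqrt(6 ), - 5, - 4, sqrt( 19 ) /19, exp( - 1),sqrt( 2 ),sqrt( 2) , sqrt( 2),3*sqrt ( 2) ]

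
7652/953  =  7652/953 = 8.03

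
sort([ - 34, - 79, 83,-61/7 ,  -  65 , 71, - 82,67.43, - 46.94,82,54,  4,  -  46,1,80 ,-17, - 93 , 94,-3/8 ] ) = [ - 93, - 82, - 79, - 65, - 46.94,-46, - 34, -17, - 61/7,-3/8,1,4,54, 67.43, 71, 80,82,83, 94 ]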